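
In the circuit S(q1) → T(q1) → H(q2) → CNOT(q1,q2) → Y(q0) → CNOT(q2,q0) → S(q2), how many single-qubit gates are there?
5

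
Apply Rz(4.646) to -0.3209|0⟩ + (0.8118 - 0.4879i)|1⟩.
(0.2193 + 0.2343i)|0⟩ + (-0.1984 + 0.9261i)|1⟩

Rz(4.646) = [[e^(−iθ/2), 0], [0, e^(iθ/2)]] with e^(±iθ/2) = cos(θ/2) ± i·sin(θ/2); θ = 4.646, cos(θ/2) ≈ -0.68325, sin(θ/2) ≈ 0.730185.
With a = amp(|0⟩) = -0.3209 and b = amp(|1⟩) = (0.8118 - 0.4879i):
new amp(|0⟩) = (-0.68325 - 0.730185i)·a = (0.2193 + 0.2343i)
new amp(|1⟩) = (-0.68325 + 0.730185i)·b = (-0.1984 + 0.9261i)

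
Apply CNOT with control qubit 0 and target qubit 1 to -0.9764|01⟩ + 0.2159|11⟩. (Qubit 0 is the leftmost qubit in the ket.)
-0.9764|01⟩ + 0.2159|10⟩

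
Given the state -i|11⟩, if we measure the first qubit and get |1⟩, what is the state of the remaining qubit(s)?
-i|1⟩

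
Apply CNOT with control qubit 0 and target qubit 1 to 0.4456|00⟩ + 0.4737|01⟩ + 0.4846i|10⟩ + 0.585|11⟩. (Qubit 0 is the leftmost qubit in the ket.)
0.4456|00⟩ + 0.4737|01⟩ + 0.585|10⟩ + 0.4846i|11⟩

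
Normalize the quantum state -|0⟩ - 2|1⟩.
-1/√5|0⟩ - 0.8944|1⟩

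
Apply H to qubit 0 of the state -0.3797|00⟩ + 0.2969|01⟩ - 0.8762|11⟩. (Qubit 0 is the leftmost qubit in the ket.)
-0.2685|00⟩ - 0.4096|01⟩ - 0.2685|10⟩ + 0.8295|11⟩

H on qubit 0 mixes each pair of kets that differ only in qubit 0: amplitudes (a, b) of (|…0…⟩, |…1…⟩) become ((a + b)/√2, (a − b)/√2). Kets absent from the input have amplitude 0.
(|00⟩, |10⟩): (a, b) = (-0.3797, 0) → (-0.2685, -0.2685)
(|01⟩, |11⟩): (a, b) = (0.2969, -0.8762) → (-0.4096, 0.8295)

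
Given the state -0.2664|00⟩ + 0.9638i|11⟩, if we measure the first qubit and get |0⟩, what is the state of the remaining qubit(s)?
-|0⟩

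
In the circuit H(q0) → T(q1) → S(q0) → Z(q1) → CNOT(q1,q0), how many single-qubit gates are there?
4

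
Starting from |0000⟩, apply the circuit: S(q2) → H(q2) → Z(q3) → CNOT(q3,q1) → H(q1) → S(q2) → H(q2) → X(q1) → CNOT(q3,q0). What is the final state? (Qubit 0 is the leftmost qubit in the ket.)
(1/√8 + (1/√8)i)|0000⟩ + (1/√8 - (1/√8)i)|0010⟩ + (1/√8 + (1/√8)i)|0100⟩ + (1/√8 - (1/√8)i)|0110⟩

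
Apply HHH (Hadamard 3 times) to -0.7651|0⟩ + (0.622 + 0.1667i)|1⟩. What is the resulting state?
(-0.1012 + 0.1179i)|0⟩ + (-0.9808 - 0.1179i)|1⟩

H² = I, so H^3 = H: a single Hadamard. With (a, b) = (-0.7651, (0.622 + 0.1667i)), H gives ((a + b)/√2, (a − b)/√2) = ((-0.1012 + 0.1179i), (-0.9808 - 0.1179i)).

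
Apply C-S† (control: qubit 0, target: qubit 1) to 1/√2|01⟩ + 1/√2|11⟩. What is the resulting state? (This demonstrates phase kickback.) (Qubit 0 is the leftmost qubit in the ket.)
1/√2|01⟩ - (1/√2)i|11⟩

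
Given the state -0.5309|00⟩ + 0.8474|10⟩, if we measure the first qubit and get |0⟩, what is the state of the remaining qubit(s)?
-|0⟩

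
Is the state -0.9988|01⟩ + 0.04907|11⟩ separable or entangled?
Separable

Writing the state as a|00⟩ + b|01⟩ + c|10⟩ + d|11⟩, it is a product state iff ad − bc = 0.
Here (a, b, c, d) = (0, -0.9988, 0, 0.04907): ad − bc = (0)(0.04907) − (-0.9988)(0) = 0, so the state is separable.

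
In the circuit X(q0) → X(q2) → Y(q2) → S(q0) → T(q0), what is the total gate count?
5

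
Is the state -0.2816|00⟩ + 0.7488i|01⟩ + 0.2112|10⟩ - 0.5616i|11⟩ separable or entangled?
Separable

Writing the state as a|00⟩ + b|01⟩ + c|10⟩ + d|11⟩, it is a product state iff ad − bc = 0.
Here (a, b, c, d) = (-0.2816, 0.7488i, 0.2112, -0.5616i): ad − bc = (-0.2816)(-0.5616i) − (0.7488i)(0.2112) = 0, so the state is separable.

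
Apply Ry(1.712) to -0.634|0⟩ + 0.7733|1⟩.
-0.9996|0⟩ + 0.02806|1⟩

Ry(1.712) = [[cos(θ/2), −sin(θ/2)], [sin(θ/2), cos(θ/2)]]; θ = 1.712, cos(θ/2) ≈ 0.655464, sin(θ/2) ≈ 0.755227.
With a = amp(|0⟩) = -0.634 and b = amp(|1⟩) = 0.7733:
new amp(|0⟩) = (0.655464)·a + (-0.755227)·b = -0.9996
new amp(|1⟩) = (0.755227)·a + (0.655464)·b = 0.02806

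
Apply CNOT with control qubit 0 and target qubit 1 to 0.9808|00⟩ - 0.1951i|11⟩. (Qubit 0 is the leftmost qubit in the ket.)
0.9808|00⟩ - 0.1951i|10⟩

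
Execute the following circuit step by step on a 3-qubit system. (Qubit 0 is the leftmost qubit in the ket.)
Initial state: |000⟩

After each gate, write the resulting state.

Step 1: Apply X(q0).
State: |100⟩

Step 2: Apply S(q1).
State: |100⟩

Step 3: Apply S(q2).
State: |100⟩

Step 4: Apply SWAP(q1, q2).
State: |100⟩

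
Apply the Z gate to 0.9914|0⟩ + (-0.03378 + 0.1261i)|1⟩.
0.9914|0⟩ + (0.03378 - 0.1261i)|1⟩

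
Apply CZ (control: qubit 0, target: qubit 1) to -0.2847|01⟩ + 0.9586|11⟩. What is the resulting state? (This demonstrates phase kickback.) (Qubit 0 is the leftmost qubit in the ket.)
-0.2847|01⟩ - 0.9586|11⟩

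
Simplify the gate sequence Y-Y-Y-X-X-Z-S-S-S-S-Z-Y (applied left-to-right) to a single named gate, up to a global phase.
I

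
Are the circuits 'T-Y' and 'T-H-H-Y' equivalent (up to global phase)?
Yes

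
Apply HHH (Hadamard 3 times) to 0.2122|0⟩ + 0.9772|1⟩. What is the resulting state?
0.841|0⟩ - 0.5409|1⟩

H² = I, so H^3 = H: a single Hadamard. With (a, b) = (0.2122, 0.9772), H gives ((a + b)/√2, (a − b)/√2) = (0.841, -0.5409).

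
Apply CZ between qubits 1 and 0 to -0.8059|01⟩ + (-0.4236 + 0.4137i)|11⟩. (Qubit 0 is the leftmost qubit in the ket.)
-0.8059|01⟩ + (0.4236 - 0.4137i)|11⟩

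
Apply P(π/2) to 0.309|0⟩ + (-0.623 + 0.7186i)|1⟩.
0.309|0⟩ + (-0.7186 - 0.623i)|1⟩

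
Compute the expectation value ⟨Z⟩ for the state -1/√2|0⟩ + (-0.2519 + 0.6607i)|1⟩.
0.0000219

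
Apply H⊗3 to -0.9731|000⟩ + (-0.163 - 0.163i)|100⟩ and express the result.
(-0.4017 - 0.05763i)|000⟩ + (-0.4017 - 0.05763i)|001⟩ + (-0.4017 - 0.05763i)|010⟩ + (-0.4017 - 0.05763i)|011⟩ + (-0.2864 + 0.05763i)|100⟩ + (-0.2864 + 0.05763i)|101⟩ + (-0.2864 + 0.05763i)|110⟩ + (-0.2864 + 0.05763i)|111⟩

H⊗3 gives amp(|y⟩) = (1/2√2) Σ_x (−1)^(x·y) amp(|x⟩), where x·y is the number of positions in which both x and y have a 1.
|000⟩: (-0.9731 + (-0.163 - 0.163i))/(2√2) = (-0.4017 - 0.05763i)
|001⟩: (-0.9731 + (-0.163 - 0.163i))/(2√2) = (-0.4017 - 0.05763i)
|010⟩: (-0.9731 + (-0.163 - 0.163i))/(2√2) = (-0.4017 - 0.05763i)
|011⟩: (-0.9731 + (-0.163 - 0.163i))/(2√2) = (-0.4017 - 0.05763i)
|100⟩: (-0.9731 - (-0.163 - 0.163i))/(2√2) = (-0.2864 + 0.05763i)
|101⟩: (-0.9731 - (-0.163 - 0.163i))/(2√2) = (-0.2864 + 0.05763i)
|110⟩: (-0.9731 - (-0.163 - 0.163i))/(2√2) = (-0.2864 + 0.05763i)
|111⟩: (-0.9731 - (-0.163 - 0.163i))/(2√2) = (-0.2864 + 0.05763i)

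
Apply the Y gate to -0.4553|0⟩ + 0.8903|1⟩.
-0.8903i|0⟩ - 0.4553i|1⟩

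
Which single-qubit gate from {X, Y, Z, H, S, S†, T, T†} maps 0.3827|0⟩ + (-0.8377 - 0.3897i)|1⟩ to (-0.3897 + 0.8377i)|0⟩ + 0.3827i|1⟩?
Y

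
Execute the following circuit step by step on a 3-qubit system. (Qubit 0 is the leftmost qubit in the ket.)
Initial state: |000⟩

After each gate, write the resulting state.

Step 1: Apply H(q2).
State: 1/√2|000⟩ + 1/√2|001⟩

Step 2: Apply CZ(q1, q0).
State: 1/√2|000⟩ + 1/√2|001⟩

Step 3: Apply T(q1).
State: 1/√2|000⟩ + 1/√2|001⟩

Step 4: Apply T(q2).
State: 1/√2|000⟩ + (1/2 + (1/2)i)|001⟩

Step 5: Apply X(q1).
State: 1/√2|010⟩ + (1/2 + (1/2)i)|011⟩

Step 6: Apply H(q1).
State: 1/2|000⟩ + (1/√8 + (1/√8)i)|001⟩ - 1/2|010⟩ + (-1/√8 - (1/√8)i)|011⟩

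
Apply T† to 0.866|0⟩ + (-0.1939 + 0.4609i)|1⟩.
0.866|0⟩ + (0.1888 + 0.463i)|1⟩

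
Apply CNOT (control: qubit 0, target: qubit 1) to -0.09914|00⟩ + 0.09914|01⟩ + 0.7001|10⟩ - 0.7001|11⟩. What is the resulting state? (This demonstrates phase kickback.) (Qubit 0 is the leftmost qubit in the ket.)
-0.09914|00⟩ + 0.09914|01⟩ - 0.7001|10⟩ + 0.7001|11⟩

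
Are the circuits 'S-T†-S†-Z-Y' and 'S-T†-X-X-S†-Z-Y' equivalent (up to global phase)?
Yes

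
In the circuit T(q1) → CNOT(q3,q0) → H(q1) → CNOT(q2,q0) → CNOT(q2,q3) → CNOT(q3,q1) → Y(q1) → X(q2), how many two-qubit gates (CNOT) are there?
4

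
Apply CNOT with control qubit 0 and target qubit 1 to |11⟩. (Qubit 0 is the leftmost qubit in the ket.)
|10⟩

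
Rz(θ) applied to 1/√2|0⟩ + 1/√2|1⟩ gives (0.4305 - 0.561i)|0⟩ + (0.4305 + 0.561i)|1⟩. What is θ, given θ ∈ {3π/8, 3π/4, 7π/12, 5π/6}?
7π/12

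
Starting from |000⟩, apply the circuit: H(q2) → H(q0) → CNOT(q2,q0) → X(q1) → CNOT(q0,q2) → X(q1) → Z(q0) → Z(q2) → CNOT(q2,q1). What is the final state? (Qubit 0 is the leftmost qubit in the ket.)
1/2|000⟩ - 1/2|011⟩ - 1/2|100⟩ + 1/2|111⟩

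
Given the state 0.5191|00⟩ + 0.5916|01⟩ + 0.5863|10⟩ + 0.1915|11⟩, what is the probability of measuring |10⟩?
0.3437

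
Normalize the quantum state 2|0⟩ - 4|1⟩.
1/√5|0⟩ - 0.8944|1⟩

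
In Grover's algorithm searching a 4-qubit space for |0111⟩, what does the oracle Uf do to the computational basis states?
Uf|x⟩ = -|x⟩ if x = 0111, else |x⟩ (phase flip on target)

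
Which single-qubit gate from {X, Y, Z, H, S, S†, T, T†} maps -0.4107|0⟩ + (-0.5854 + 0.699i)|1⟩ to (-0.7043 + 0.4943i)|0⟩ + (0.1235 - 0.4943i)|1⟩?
H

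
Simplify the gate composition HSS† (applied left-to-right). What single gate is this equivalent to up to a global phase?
H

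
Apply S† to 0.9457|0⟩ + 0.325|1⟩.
0.9457|0⟩ - 0.325i|1⟩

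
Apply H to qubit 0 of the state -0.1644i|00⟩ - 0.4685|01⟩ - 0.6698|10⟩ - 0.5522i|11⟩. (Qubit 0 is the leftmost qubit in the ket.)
(-0.4736 - 0.1162i)|00⟩ + (-0.3313 - 0.3905i)|01⟩ + (0.4736 - 0.1162i)|10⟩ + (-0.3313 + 0.3905i)|11⟩

H on qubit 0 mixes each pair of kets that differ only in qubit 0: amplitudes (a, b) of (|…0…⟩, |…1…⟩) become ((a + b)/√2, (a − b)/√2). Kets absent from the input have amplitude 0.
(|00⟩, |10⟩): (a, b) = (-0.1644i, -0.6698) → ((-0.4736 - 0.1162i), (0.4736 - 0.1162i))
(|01⟩, |11⟩): (a, b) = (-0.4685, -0.5522i) → ((-0.3313 - 0.3905i), (-0.3313 + 0.3905i))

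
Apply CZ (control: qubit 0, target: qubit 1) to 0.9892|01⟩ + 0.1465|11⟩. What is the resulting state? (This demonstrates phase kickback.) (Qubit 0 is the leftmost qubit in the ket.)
0.9892|01⟩ - 0.1465|11⟩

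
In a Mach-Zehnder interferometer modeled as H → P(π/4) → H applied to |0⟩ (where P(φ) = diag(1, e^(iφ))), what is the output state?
(0.8536 + (1/√8)i)|0⟩ + (0.1464 - (1/√8)i)|1⟩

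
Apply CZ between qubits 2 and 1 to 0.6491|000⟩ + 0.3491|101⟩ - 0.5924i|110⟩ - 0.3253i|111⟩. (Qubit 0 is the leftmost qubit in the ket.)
0.6491|000⟩ + 0.3491|101⟩ - 0.5924i|110⟩ + 0.3253i|111⟩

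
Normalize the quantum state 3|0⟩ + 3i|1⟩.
1/√2|0⟩ + (1/√2)i|1⟩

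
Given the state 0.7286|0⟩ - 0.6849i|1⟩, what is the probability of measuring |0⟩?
0.5309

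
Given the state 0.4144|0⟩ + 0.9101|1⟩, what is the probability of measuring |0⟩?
0.1717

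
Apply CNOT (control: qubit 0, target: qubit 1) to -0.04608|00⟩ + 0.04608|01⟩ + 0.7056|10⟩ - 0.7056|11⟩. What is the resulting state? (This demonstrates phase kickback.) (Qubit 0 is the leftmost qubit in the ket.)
-0.04608|00⟩ + 0.04608|01⟩ - 0.7056|10⟩ + 0.7056|11⟩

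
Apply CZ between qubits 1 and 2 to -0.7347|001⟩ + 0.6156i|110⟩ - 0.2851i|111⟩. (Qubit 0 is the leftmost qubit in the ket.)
-0.7347|001⟩ + 0.6156i|110⟩ + 0.2851i|111⟩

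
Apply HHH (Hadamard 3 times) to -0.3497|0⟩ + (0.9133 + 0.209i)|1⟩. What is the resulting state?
(0.3985 + 0.1478i)|0⟩ + (-0.8931 - 0.1478i)|1⟩

H² = I, so H^3 = H: a single Hadamard. With (a, b) = (-0.3497, (0.9133 + 0.209i)), H gives ((a + b)/√2, (a − b)/√2) = ((0.3985 + 0.1478i), (-0.8931 - 0.1478i)).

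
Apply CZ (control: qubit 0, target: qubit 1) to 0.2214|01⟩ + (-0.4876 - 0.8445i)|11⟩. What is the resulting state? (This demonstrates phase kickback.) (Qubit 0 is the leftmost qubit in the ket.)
0.2214|01⟩ + (0.4876 + 0.8445i)|11⟩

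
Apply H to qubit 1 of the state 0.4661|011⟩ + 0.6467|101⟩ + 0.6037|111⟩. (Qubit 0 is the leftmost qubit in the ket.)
0.3296|001⟩ - 0.3296|011⟩ + 0.8842|101⟩ + 0.03041|111⟩

H on qubit 1 mixes each pair of kets that differ only in qubit 1: amplitudes (a, b) of (|…0…⟩, |…1…⟩) become ((a + b)/√2, (a − b)/√2). Kets absent from the input have amplitude 0.
(|001⟩, |011⟩): (a, b) = (0, 0.4661) → (0.3296, -0.3296)
(|101⟩, |111⟩): (a, b) = (0.6467, 0.6037) → (0.8842, 0.03041)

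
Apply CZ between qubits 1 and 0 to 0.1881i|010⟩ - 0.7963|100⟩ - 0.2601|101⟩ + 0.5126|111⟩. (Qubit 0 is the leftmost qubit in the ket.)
0.1881i|010⟩ - 0.7963|100⟩ - 0.2601|101⟩ - 0.5126|111⟩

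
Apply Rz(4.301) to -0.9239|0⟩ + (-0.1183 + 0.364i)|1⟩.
(0.5061 + 0.773i)|0⟩ + (-0.2397 - 0.2984i)|1⟩

Rz(4.301) = [[e^(−iθ/2), 0], [0, e^(iθ/2)]] with e^(±iθ/2) = cos(θ/2) ± i·sin(θ/2); θ = 4.301, cos(θ/2) ≈ -0.547776, sin(θ/2) ≈ 0.836625.
With a = amp(|0⟩) = -0.9239 and b = amp(|1⟩) = (-0.1183 + 0.364i):
new amp(|0⟩) = (-0.547776 - 0.836625i)·a = (0.5061 + 0.773i)
new amp(|1⟩) = (-0.547776 + 0.836625i)·b = (-0.2397 - 0.2984i)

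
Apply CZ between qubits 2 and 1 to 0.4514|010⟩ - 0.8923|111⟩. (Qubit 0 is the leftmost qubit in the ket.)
0.4514|010⟩ + 0.8923|111⟩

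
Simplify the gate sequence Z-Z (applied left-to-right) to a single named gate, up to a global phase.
I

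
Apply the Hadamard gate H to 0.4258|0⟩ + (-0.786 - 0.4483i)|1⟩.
(-0.2547 - 0.317i)|0⟩ + (0.8569 + 0.317i)|1⟩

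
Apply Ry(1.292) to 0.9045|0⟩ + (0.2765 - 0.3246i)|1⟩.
(0.5558 + 0.1954i)|0⟩ + (0.7653 - 0.2592i)|1⟩

Ry(1.292) = [[cos(θ/2), −sin(θ/2)], [sin(θ/2), cos(θ/2)]]; θ = 1.292, cos(θ/2) ≈ 0.798498, sin(θ/2) ≈ 0.601997.
With a = amp(|0⟩) = 0.9045 and b = amp(|1⟩) = (0.2765 - 0.3246i):
new amp(|0⟩) = (0.798498)·a + (-0.601997)·b = (0.5558 + 0.1954i)
new amp(|1⟩) = (0.601997)·a + (0.798498)·b = (0.7653 - 0.2592i)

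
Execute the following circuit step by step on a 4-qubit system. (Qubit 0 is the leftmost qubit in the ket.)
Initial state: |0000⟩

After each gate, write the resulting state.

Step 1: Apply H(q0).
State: 1/√2|0000⟩ + 1/√2|1000⟩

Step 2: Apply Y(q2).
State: (1/√2)i|0010⟩ + (1/√2)i|1010⟩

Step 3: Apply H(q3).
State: (1/2)i|0010⟩ + (1/2)i|0011⟩ + (1/2)i|1010⟩ + (1/2)i|1011⟩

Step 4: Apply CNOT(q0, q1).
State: (1/2)i|0010⟩ + (1/2)i|0011⟩ + (1/2)i|1110⟩ + (1/2)i|1111⟩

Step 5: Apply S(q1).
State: (1/2)i|0010⟩ + (1/2)i|0011⟩ - 1/2|1110⟩ - 1/2|1111⟩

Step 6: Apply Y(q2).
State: 1/2|0000⟩ + 1/2|0001⟩ + (1/2)i|1100⟩ + (1/2)i|1101⟩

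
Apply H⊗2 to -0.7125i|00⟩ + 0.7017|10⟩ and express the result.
(0.3509 - 0.3563i)|00⟩ + (0.3509 - 0.3563i)|01⟩ + (-0.3509 - 0.3563i)|10⟩ + (-0.3509 - 0.3563i)|11⟩

H⊗2 gives amp(|y⟩) = (1/2) Σ_x (−1)^(x·y) amp(|x⟩), where x·y is the number of positions in which both x and y have a 1.
|00⟩: (-0.7125i + 0.7017)/2 = (0.3509 - 0.3563i)
|01⟩: (-0.7125i + 0.7017)/2 = (0.3509 - 0.3563i)
|10⟩: (-0.7125i - 0.7017)/2 = (-0.3509 - 0.3563i)
|11⟩: (-0.7125i - 0.7017)/2 = (-0.3509 - 0.3563i)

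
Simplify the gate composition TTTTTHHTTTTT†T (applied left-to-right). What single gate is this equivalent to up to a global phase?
T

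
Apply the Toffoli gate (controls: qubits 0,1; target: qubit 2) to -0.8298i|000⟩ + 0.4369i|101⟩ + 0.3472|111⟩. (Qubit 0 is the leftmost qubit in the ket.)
-0.8298i|000⟩ + 0.4369i|101⟩ + 0.3472|110⟩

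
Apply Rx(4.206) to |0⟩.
-0.5074|0⟩ - 0.8617i|1⟩

Rx(4.206) = [[cos(θ/2), −i·sin(θ/2)], [−i·sin(θ/2), cos(θ/2)]]; θ = 4.206, cos(θ/2) ≈ -0.507433, sin(θ/2) ≈ 0.861691.
With a = amp(|0⟩) = 1 and b = amp(|1⟩) = 0:
new amp(|0⟩) = (-0.507433)·a + (-0.861691i)·b = -0.5074
new amp(|1⟩) = (-0.861691i)·a + (-0.507433)·b = -0.8617i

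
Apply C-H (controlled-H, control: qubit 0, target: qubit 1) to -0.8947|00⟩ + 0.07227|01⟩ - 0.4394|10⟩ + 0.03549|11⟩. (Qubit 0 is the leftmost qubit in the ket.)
-0.8947|00⟩ + 0.07227|01⟩ - 0.2856|10⟩ - 0.3358|11⟩

C-H leaves the control-|0⟩ kets |00⟩, |01⟩ unchanged and applies H to qubit 1 on the control-|1⟩ pair (|10⟩, |11⟩).
H = [[1/√2, 1/√2], [1/√2, -1/√2]].
With a = amp(|10⟩) = -0.4394 and b = amp(|11⟩) = 0.03549:
new amp(|10⟩) = (1/√2)·a + (1/√2)·b = -0.2856
new amp(|11⟩) = (1/√2)·a + (-1/√2)·b = -0.3358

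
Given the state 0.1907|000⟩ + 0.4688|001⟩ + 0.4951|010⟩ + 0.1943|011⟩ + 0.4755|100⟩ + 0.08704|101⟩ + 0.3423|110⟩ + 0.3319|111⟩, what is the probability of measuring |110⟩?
0.1172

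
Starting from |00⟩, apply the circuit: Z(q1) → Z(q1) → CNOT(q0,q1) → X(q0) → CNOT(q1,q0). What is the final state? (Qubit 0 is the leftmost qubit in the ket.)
|10⟩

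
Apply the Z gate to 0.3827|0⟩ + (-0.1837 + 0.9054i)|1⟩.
0.3827|0⟩ + (0.1837 - 0.9054i)|1⟩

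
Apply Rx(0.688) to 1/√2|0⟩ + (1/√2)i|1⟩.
0.9042|0⟩ + 0.4272i|1⟩

Rx(0.688) = [[cos(θ/2), −i·sin(θ/2)], [−i·sin(θ/2), cos(θ/2)]]; θ = 0.688, cos(θ/2) ≈ 0.941413, sin(θ/2) ≈ 0.337255.
With a = amp(|0⟩) = 1/√2 and b = amp(|1⟩) = (1/√2)i:
new amp(|0⟩) = (0.941413)·a + (-0.337255i)·b = 0.9042
new amp(|1⟩) = (-0.337255i)·a + (0.941413)·b = 0.4272i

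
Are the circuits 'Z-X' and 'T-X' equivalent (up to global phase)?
No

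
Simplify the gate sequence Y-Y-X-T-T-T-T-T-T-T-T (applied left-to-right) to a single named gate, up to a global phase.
X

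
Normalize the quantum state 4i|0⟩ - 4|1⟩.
(1/√2)i|0⟩ - 1/√2|1⟩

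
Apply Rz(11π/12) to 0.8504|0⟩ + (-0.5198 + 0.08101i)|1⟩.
(0.111 - 0.8431i)|0⟩ + (-0.1482 - 0.5048i)|1⟩

Rz(11π/12) = [[e^(−iθ/2), 0], [0, e^(iθ/2)]] with e^(±iθ/2) = cos(θ/2) ± i·sin(θ/2); θ = 11π/12, cos(θ/2) ≈ 0.130526, sin(θ/2) ≈ 0.991445.
With a = amp(|0⟩) = 0.8504 and b = amp(|1⟩) = (-0.5198 + 0.08101i):
new amp(|0⟩) = (0.130526 - 0.991445i)·a = (0.111 - 0.8431i)
new amp(|1⟩) = (0.130526 + 0.991445i)·b = (-0.1482 - 0.5048i)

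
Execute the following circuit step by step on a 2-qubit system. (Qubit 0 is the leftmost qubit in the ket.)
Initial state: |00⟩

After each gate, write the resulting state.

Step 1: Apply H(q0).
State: 1/√2|00⟩ + 1/√2|10⟩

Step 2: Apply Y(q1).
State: (1/√2)i|01⟩ + (1/√2)i|11⟩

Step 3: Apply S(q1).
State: -1/√2|01⟩ - 1/√2|11⟩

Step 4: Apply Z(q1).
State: 1/√2|01⟩ + 1/√2|11⟩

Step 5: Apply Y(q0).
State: -(1/√2)i|01⟩ + (1/√2)i|11⟩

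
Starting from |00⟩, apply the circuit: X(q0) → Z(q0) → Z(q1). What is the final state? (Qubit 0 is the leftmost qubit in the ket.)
-|10⟩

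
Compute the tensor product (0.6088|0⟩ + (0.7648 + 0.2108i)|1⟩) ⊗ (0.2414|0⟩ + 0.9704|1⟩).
0.147|00⟩ + 0.5908|01⟩ + (0.1846 + 0.05089i)|10⟩ + (0.7422 + 0.2046i)|11⟩

amp(|b₁b₂…⟩) = product of the factor amplitudes for bits b₁, b₂, …; only kets whose every factor amplitude is nonzero survive.
|00⟩: (0.6088)(0.2414) = 0.147
|01⟩: (0.6088)(0.9704) = 0.5908
|10⟩: (0.7648 + 0.2108i)(0.2414) = (0.1846 + 0.05089i)
|11⟩: (0.7648 + 0.2108i)(0.9704) = (0.7422 + 0.2046i)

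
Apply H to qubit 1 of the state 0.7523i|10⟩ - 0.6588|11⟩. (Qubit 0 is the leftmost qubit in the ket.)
(-0.4658 + 0.532i)|10⟩ + (0.4658 + 0.532i)|11⟩

H on qubit 1 mixes each pair of kets that differ only in qubit 1: amplitudes (a, b) of (|…0…⟩, |…1…⟩) become ((a + b)/√2, (a − b)/√2). Kets absent from the input have amplitude 0.
(|10⟩, |11⟩): (a, b) = (0.7523i, -0.6588) → ((-0.4658 + 0.532i), (0.4658 + 0.532i))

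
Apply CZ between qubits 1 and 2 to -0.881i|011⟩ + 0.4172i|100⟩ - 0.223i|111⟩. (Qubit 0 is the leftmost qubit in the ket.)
0.881i|011⟩ + 0.4172i|100⟩ + 0.223i|111⟩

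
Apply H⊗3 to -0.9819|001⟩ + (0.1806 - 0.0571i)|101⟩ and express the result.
(-0.2833 - 0.02019i)|000⟩ + (0.2833 + 0.02019i)|001⟩ + (-0.2833 - 0.02019i)|010⟩ + (0.2833 + 0.02019i)|011⟩ + (-0.411 + 0.02019i)|100⟩ + (0.411 - 0.02019i)|101⟩ + (-0.411 + 0.02019i)|110⟩ + (0.411 - 0.02019i)|111⟩

H⊗3 gives amp(|y⟩) = (1/2√2) Σ_x (−1)^(x·y) amp(|x⟩), where x·y is the number of positions in which both x and y have a 1.
|000⟩: (-0.9819 + (0.1806 - 0.0571i))/(2√2) = (-0.2833 - 0.02019i)
|001⟩: (0.9819 - (0.1806 - 0.0571i))/(2√2) = (0.2833 + 0.02019i)
|010⟩: (-0.9819 + (0.1806 - 0.0571i))/(2√2) = (-0.2833 - 0.02019i)
|011⟩: (0.9819 - (0.1806 - 0.0571i))/(2√2) = (0.2833 + 0.02019i)
|100⟩: (-0.9819 - (0.1806 - 0.0571i))/(2√2) = (-0.411 + 0.02019i)
|101⟩: (0.9819 + (0.1806 - 0.0571i))/(2√2) = (0.411 - 0.02019i)
|110⟩: (-0.9819 - (0.1806 - 0.0571i))/(2√2) = (-0.411 + 0.02019i)
|111⟩: (0.9819 + (0.1806 - 0.0571i))/(2√2) = (0.411 - 0.02019i)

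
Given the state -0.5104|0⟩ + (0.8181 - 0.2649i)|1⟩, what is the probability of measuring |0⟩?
0.2605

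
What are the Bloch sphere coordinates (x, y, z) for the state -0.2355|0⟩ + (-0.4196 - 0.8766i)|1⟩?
(0.1976, 0.4129, -0.889)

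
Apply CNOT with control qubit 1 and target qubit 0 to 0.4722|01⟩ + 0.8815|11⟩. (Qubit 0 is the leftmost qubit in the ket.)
0.8815|01⟩ + 0.4722|11⟩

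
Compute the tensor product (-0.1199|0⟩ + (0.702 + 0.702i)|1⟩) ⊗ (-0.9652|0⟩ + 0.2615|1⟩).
0.1157|00⟩ - 0.03135|01⟩ + (-0.6776 - 0.6776i)|10⟩ + (0.1836 + 0.1836i)|11⟩

amp(|b₁b₂…⟩) = product of the factor amplitudes for bits b₁, b₂, …; only kets whose every factor amplitude is nonzero survive.
|00⟩: (-0.1199)(-0.9652) = 0.1157
|01⟩: (-0.1199)(0.2615) = -0.03135
|10⟩: (0.702 + 0.702i)(-0.9652) = (-0.6776 - 0.6776i)
|11⟩: (0.702 + 0.702i)(0.2615) = (0.1836 + 0.1836i)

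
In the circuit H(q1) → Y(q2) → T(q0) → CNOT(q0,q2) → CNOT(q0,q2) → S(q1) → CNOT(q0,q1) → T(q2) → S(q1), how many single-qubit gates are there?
6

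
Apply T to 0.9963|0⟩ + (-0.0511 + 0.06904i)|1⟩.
0.9963|0⟩ + (-0.08495 + 0.01269i)|1⟩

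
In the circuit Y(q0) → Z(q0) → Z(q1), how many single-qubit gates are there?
3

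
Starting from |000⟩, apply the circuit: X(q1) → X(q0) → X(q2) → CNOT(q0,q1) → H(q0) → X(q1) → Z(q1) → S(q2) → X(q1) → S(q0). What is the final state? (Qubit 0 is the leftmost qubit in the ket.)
-(1/√2)i|001⟩ - 1/√2|101⟩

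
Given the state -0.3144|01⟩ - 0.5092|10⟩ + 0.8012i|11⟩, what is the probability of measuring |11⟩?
0.6419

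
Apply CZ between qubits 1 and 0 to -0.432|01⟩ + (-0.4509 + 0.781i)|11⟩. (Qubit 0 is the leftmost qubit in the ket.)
-0.432|01⟩ + (0.4509 - 0.781i)|11⟩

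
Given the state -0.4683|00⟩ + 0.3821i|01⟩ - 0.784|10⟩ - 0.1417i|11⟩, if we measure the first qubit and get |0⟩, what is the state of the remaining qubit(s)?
-0.7748|0⟩ + 0.6322i|1⟩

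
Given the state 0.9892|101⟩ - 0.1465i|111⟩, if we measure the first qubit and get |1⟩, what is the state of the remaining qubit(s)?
0.9892|01⟩ - 0.1465i|11⟩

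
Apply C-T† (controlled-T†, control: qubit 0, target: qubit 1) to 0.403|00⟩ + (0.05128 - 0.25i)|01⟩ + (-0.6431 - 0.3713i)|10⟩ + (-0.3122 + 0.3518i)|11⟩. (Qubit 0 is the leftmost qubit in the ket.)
0.403|00⟩ + (0.05128 - 0.25i)|01⟩ + (-0.6431 - 0.3713i)|10⟩ + (0.028 + 0.4695i)|11⟩

C-T† leaves the control-|0⟩ kets |00⟩, |01⟩ unchanged and applies T† to qubit 1 on the control-|1⟩ pair (|10⟩, |11⟩).
T† = [[1, 0], [0, (1/√2 - (1/√2)i)]].
With a = amp(|10⟩) = (-0.6431 - 0.3713i) and b = amp(|11⟩) = (-0.3122 + 0.3518i):
new amp(|10⟩) = (1)·a = (-0.6431 - 0.3713i)
new amp(|11⟩) = (1/√2 - (1/√2)i)·b = (0.028 + 0.4695i)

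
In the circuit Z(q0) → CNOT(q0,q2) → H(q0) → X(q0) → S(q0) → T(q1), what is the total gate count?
6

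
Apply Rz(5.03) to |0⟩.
(-0.81 - 0.5864i)|0⟩

Rz(5.03) = [[e^(−iθ/2), 0], [0, e^(iθ/2)]] with e^(±iθ/2) = cos(θ/2) ± i·sin(θ/2); θ = 5.03, cos(θ/2) ≈ -0.81003, sin(θ/2) ≈ 0.586388.
With a = amp(|0⟩) = 1 and b = amp(|1⟩) = 0:
new amp(|0⟩) = (-0.81003 - 0.586388i)·a = (-0.81 - 0.5864i)
new amp(|1⟩) = (-0.81003 + 0.586388i)·b = 0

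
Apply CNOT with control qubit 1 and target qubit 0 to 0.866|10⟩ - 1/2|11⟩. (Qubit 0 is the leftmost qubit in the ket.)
-1/2|01⟩ + 0.866|10⟩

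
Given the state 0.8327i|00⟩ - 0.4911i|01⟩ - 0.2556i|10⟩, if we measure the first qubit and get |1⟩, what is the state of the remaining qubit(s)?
-i|0⟩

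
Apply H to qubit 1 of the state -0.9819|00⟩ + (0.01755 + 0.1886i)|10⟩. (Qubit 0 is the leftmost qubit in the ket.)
-0.6943|00⟩ - 0.6943|01⟩ + (0.01241 + 0.1334i)|10⟩ + (0.01241 + 0.1334i)|11⟩

H on qubit 1 mixes each pair of kets that differ only in qubit 1: amplitudes (a, b) of (|…0…⟩, |…1…⟩) become ((a + b)/√2, (a − b)/√2). Kets absent from the input have amplitude 0.
(|00⟩, |01⟩): (a, b) = (-0.9819, 0) → (-0.6943, -0.6943)
(|10⟩, |11⟩): (a, b) = ((0.01755 + 0.1886i), 0) → ((0.01241 + 0.1334i), (0.01241 + 0.1334i))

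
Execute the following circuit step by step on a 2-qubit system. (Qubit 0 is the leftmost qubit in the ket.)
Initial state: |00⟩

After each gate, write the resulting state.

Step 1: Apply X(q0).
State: |10⟩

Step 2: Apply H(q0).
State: 1/√2|00⟩ - 1/√2|10⟩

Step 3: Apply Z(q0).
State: 1/√2|00⟩ + 1/√2|10⟩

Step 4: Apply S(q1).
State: 1/√2|00⟩ + 1/√2|10⟩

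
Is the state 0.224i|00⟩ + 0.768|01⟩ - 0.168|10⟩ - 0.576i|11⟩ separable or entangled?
Entangled

Writing the state as a|00⟩ + b|01⟩ + c|10⟩ + d|11⟩, it is a product state iff ad − bc = 0.
Here (a, b, c, d) = (0.224i, 0.768, -0.168, -0.576i): ad − bc = (0.224i)(-0.576i) − (0.768)(-0.168) = 0.258 ≠ 0, so the state is entangled.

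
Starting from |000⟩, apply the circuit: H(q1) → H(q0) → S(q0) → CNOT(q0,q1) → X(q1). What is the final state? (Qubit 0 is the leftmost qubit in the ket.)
1/2|000⟩ + 1/2|010⟩ + (1/2)i|100⟩ + (1/2)i|110⟩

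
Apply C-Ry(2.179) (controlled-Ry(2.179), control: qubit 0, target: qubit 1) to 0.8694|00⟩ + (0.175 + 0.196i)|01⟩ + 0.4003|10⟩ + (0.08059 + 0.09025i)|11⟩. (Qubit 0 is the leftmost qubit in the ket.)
0.8694|00⟩ + (0.175 + 0.196i)|01⟩ + (0.1139 - 0.08i)|10⟩ + (0.3921 + 0.04178i)|11⟩

C-Ry(2.179) leaves the control-|0⟩ kets |00⟩, |01⟩ unchanged and applies Ry(2.179) to qubit 1 on the control-|1⟩ pair (|10⟩, |11⟩).
Ry(2.179) = [[cos(θ/2), −sin(θ/2)], [sin(θ/2), cos(θ/2)]]; θ = 2.179, cos(θ/2) ≈ 0.462929, sin(θ/2) ≈ 0.886396.
With a = amp(|10⟩) = 0.4003 and b = amp(|11⟩) = (0.08059 + 0.09025i):
new amp(|10⟩) = (0.462929)·a + (-0.886396)·b = (0.1139 - 0.08i)
new amp(|11⟩) = (0.886396)·a + (0.462929)·b = (0.3921 + 0.04178i)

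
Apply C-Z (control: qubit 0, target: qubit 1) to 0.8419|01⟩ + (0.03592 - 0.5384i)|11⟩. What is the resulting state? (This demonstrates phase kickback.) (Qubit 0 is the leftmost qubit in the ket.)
0.8419|01⟩ + (-0.03592 + 0.5384i)|11⟩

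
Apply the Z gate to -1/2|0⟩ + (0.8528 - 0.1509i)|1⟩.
-1/2|0⟩ + (-0.8528 + 0.1509i)|1⟩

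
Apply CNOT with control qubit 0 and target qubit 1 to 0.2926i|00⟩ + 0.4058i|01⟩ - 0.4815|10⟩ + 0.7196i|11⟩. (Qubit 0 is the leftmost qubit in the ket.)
0.2926i|00⟩ + 0.4058i|01⟩ + 0.7196i|10⟩ - 0.4815|11⟩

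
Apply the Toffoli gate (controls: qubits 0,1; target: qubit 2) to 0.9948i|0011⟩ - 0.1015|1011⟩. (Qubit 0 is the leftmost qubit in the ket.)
0.9948i|0011⟩ - 0.1015|1011⟩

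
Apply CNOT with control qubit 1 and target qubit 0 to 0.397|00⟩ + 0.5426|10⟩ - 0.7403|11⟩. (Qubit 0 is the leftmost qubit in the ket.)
0.397|00⟩ - 0.7403|01⟩ + 0.5426|10⟩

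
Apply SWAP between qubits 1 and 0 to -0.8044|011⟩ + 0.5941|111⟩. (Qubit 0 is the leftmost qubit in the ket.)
-0.8044|101⟩ + 0.5941|111⟩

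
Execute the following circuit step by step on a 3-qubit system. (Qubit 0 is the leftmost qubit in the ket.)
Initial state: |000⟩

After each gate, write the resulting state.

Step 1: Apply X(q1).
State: |010⟩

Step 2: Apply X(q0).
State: |110⟩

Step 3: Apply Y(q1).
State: -i|100⟩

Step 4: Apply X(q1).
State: -i|110⟩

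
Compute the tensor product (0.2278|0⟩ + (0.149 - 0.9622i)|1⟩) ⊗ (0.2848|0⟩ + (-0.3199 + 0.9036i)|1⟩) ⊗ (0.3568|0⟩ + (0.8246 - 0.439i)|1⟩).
0.02315|000⟩ + (0.0535 - 0.02848i)|001⟩ + (-0.026 + 0.07344i)|010⟩ + (0.03027 + 0.2017i)|011⟩ + (0.01514 - 0.09778i)|100⟩ + (-0.08531 - 0.2446i)|101⟩ + (0.2932 + 0.1579i)|110⟩ + (0.8719 + 0.004079i)|111⟩

amp(|b₁b₂…⟩) = product of the factor amplitudes for bits b₁, b₂, …; only kets whose every factor amplitude is nonzero survive.
|000⟩: (0.2278)(0.2848)(0.3568) = 0.02315
|001⟩: (0.2278)(0.2848)(0.8246 - 0.439i) = (0.0535 - 0.02848i)
|010⟩: (0.2278)(-0.3199 + 0.9036i)(0.3568) = (-0.026 + 0.07344i)
|011⟩: (0.2278)(-0.3199 + 0.9036i)(0.8246 - 0.439i) = (0.03027 + 0.2017i)
|100⟩: (0.149 - 0.9622i)(0.2848)(0.3568) = (0.01514 - 0.09778i)
|101⟩: (0.149 - 0.9622i)(0.2848)(0.8246 - 0.439i) = (-0.08531 - 0.2446i)
|110⟩: (0.149 - 0.9622i)(-0.3199 + 0.9036i)(0.3568) = (0.2932 + 0.1579i)
|111⟩: (0.149 - 0.9622i)(-0.3199 + 0.9036i)(0.8246 - 0.439i) = (0.8719 + 0.004079i)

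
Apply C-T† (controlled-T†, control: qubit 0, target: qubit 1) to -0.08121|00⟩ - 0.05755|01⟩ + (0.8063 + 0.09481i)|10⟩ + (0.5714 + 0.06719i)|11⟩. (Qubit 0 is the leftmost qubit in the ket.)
-0.08121|00⟩ - 0.05755|01⟩ + (0.8063 + 0.09481i)|10⟩ + (0.4516 - 0.3565i)|11⟩

C-T† leaves the control-|0⟩ kets |00⟩, |01⟩ unchanged and applies T† to qubit 1 on the control-|1⟩ pair (|10⟩, |11⟩).
T† = [[1, 0], [0, (1/√2 - (1/√2)i)]].
With a = amp(|10⟩) = (0.8063 + 0.09481i) and b = amp(|11⟩) = (0.5714 + 0.06719i):
new amp(|10⟩) = (1)·a = (0.8063 + 0.09481i)
new amp(|11⟩) = (1/√2 - (1/√2)i)·b = (0.4516 - 0.3565i)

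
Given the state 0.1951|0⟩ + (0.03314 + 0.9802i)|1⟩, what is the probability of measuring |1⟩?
0.9619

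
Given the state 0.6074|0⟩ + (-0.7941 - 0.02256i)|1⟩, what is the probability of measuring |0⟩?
0.3689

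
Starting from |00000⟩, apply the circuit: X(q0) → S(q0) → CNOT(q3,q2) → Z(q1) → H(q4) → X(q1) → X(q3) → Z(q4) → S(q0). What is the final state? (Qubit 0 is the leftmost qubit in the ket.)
-1/√2|11010⟩ + 1/√2|11011⟩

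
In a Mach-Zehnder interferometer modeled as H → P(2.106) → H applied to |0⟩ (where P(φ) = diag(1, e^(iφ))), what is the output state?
(0.245 + 0.4301i)|0⟩ + (0.755 - 0.4301i)|1⟩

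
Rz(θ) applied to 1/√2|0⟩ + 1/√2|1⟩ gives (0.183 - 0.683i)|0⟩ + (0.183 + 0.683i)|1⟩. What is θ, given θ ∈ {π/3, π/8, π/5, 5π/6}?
5π/6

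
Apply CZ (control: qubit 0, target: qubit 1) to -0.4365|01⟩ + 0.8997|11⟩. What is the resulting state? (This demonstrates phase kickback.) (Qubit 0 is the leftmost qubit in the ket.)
-0.4365|01⟩ - 0.8997|11⟩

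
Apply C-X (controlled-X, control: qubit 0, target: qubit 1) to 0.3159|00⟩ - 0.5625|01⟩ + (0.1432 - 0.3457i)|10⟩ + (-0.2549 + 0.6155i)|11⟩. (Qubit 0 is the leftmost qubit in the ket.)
0.3159|00⟩ - 0.5625|01⟩ + (-0.2549 + 0.6155i)|10⟩ + (0.1432 - 0.3457i)|11⟩

C-X leaves the control-|0⟩ kets |00⟩, |01⟩ unchanged and applies X to qubit 1 on the control-|1⟩ pair (|10⟩, |11⟩).
X = [[0, 1], [1, 0]].
With a = amp(|10⟩) = (0.1432 - 0.3457i) and b = amp(|11⟩) = (-0.2549 + 0.6155i):
new amp(|10⟩) = (1)·b = (-0.2549 + 0.6155i)
new amp(|11⟩) = (1)·a = (0.1432 - 0.3457i)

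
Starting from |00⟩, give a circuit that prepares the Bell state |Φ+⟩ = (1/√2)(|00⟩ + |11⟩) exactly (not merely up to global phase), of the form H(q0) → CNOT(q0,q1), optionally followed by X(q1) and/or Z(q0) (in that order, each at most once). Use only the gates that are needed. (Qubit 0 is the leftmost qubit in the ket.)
H(q0) → CNOT(q0,q1)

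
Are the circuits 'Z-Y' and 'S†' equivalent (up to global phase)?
No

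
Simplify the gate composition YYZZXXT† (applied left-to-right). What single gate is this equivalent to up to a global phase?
T†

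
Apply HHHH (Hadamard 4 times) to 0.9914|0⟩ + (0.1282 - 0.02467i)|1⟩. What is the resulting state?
0.9914|0⟩ + (0.1282 - 0.02467i)|1⟩

H² = I, so an even number of Hadamards cancels: H^4 = I and the state is unchanged.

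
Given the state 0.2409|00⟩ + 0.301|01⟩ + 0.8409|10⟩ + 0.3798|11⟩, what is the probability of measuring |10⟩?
0.7071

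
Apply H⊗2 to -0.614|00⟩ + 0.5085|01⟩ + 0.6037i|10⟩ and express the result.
(-0.05275 + 0.3019i)|00⟩ + (-0.5613 + 0.3019i)|01⟩ + (-0.05275 - 0.3019i)|10⟩ + (-0.5613 - 0.3019i)|11⟩

H⊗2 gives amp(|y⟩) = (1/2) Σ_x (−1)^(x·y) amp(|x⟩), where x·y is the number of positions in which both x and y have a 1.
|00⟩: (-0.614 + 0.5085 + 0.6037i)/2 = (-0.05275 + 0.3019i)
|01⟩: (-0.614 - 0.5085 + 0.6037i)/2 = (-0.5613 + 0.3019i)
|10⟩: (-0.614 + 0.5085 - 0.6037i)/2 = (-0.05275 - 0.3019i)
|11⟩: (-0.614 - 0.5085 - 0.6037i)/2 = (-0.5613 - 0.3019i)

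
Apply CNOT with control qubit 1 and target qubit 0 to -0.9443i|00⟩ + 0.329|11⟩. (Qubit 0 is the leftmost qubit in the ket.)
-0.9443i|00⟩ + 0.329|01⟩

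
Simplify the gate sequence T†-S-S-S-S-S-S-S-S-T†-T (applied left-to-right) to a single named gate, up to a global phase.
T†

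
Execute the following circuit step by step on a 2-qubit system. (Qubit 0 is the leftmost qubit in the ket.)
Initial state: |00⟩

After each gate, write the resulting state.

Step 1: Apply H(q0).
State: 1/√2|00⟩ + 1/√2|10⟩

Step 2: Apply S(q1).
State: 1/√2|00⟩ + 1/√2|10⟩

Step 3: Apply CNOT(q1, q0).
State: 1/√2|00⟩ + 1/√2|10⟩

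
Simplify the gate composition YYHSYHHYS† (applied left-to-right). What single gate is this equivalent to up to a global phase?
H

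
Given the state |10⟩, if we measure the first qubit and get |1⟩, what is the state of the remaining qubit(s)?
|0⟩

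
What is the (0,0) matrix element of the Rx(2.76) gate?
0.1896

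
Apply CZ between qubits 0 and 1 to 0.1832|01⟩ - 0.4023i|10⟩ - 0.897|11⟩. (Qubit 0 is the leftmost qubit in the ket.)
0.1832|01⟩ - 0.4023i|10⟩ + 0.897|11⟩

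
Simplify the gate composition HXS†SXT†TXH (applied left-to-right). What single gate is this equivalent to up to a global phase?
Z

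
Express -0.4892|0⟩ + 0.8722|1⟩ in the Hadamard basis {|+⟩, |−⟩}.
0.2708|+⟩ - 0.9627|−⟩

With |ψ⟩ = α|0⟩ + β|1⟩, the Hadamard-basis coefficients are ⟨+|ψ⟩ = (α + β)/√2 and ⟨−|ψ⟩ = (α − β)/√2.
Here α = -0.4892, β = 0.8722: (α + β)/√2 = 0.2708, (α − β)/√2 = -0.9627.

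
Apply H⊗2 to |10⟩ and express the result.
1/2|00⟩ + 1/2|01⟩ - 1/2|10⟩ - 1/2|11⟩

H⊗2 gives amp(|y⟩) = (1/2) Σ_x (−1)^(x·y) amp(|x⟩), where x·y is the number of positions in which both x and y have a 1.
|00⟩: (1)/2 = 1/2
|01⟩: (1)/2 = 1/2
|10⟩: (-1)/2 = -1/2
|11⟩: (-1)/2 = -1/2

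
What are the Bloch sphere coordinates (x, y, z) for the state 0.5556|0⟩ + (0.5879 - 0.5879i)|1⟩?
(0.6533, -0.6533, -0.3826)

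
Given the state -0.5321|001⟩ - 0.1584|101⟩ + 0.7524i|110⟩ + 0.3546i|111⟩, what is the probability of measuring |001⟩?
0.2831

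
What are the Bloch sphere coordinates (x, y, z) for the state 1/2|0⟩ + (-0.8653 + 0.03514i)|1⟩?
(-0.8653, 0.03514, -0.5)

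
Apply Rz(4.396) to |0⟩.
(-0.5869 - 0.8097i)|0⟩

Rz(4.396) = [[e^(−iθ/2), 0], [0, e^(iθ/2)]] with e^(±iθ/2) = cos(θ/2) ± i·sin(θ/2); θ = 4.396, cos(θ/2) ≈ -0.586883, sin(θ/2) ≈ 0.809672.
With a = amp(|0⟩) = 1 and b = amp(|1⟩) = 0:
new amp(|0⟩) = (-0.586883 - 0.809672i)·a = (-0.5869 - 0.8097i)
new amp(|1⟩) = (-0.586883 + 0.809672i)·b = 0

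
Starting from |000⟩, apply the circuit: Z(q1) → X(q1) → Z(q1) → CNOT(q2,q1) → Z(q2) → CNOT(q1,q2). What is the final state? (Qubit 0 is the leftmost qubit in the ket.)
-|011⟩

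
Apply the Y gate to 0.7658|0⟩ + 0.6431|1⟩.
-0.6431i|0⟩ + 0.7658i|1⟩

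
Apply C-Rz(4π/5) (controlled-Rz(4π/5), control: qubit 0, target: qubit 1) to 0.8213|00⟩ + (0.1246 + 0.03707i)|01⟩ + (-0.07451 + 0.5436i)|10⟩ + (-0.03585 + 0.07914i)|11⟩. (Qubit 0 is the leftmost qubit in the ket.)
0.8213|00⟩ + (0.1246 + 0.03707i)|01⟩ + (0.494 + 0.2388i)|10⟩ + (-0.08634 - 0.00964i)|11⟩

C-Rz(4π/5) leaves the control-|0⟩ kets |00⟩, |01⟩ unchanged and applies Rz(4π/5) to qubit 1 on the control-|1⟩ pair (|10⟩, |11⟩).
Rz(4π/5) = [[e^(−iθ/2), 0], [0, e^(iθ/2)]] with e^(±iθ/2) = cos(θ/2) ± i·sin(θ/2); θ = 4π/5, cos(θ/2) ≈ 0.309017, sin(θ/2) ≈ 0.951057.
With a = amp(|10⟩) = (-0.07451 + 0.5436i) and b = amp(|11⟩) = (-0.03585 + 0.07914i):
new amp(|10⟩) = (0.309017 - 0.951057i)·a = (0.494 + 0.2388i)
new amp(|11⟩) = (0.309017 + 0.951057i)·b = (-0.08634 - 0.00964i)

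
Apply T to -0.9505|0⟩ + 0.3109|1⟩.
-0.9505|0⟩ + (0.2198 + 0.2198i)|1⟩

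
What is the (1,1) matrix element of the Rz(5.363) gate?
(-0.896 + 0.444i)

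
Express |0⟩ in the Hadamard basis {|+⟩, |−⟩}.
1/√2|+⟩ + 1/√2|−⟩

With |ψ⟩ = α|0⟩ + β|1⟩, the Hadamard-basis coefficients are ⟨+|ψ⟩ = (α + β)/√2 and ⟨−|ψ⟩ = (α − β)/√2.
Here α = 1, β = 0: (α + β)/√2 = 1/√2, (α − β)/√2 = 1/√2.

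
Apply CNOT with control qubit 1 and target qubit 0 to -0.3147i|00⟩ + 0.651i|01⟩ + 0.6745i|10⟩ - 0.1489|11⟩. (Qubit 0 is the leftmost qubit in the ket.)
-0.3147i|00⟩ - 0.1489|01⟩ + 0.6745i|10⟩ + 0.651i|11⟩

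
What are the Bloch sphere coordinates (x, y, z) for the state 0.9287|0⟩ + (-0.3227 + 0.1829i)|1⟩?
(-0.5994, 0.3397, 0.7249)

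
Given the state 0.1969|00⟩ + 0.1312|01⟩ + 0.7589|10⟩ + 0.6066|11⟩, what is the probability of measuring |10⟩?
0.5759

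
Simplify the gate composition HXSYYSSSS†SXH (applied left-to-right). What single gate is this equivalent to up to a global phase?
I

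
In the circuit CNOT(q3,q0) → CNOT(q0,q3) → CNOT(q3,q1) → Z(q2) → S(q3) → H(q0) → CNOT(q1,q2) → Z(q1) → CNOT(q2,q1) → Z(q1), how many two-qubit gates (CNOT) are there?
5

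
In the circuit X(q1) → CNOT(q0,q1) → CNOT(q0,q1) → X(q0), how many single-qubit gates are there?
2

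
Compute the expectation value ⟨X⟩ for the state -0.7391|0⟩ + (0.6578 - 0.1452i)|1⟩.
-0.9724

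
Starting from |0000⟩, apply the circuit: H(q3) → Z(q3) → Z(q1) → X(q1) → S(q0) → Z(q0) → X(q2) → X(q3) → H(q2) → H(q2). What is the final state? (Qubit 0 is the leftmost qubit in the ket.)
-1/√2|0110⟩ + 1/√2|0111⟩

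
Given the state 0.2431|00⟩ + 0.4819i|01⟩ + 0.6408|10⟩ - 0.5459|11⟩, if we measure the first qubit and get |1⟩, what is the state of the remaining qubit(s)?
0.7612|0⟩ - 0.6485|1⟩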